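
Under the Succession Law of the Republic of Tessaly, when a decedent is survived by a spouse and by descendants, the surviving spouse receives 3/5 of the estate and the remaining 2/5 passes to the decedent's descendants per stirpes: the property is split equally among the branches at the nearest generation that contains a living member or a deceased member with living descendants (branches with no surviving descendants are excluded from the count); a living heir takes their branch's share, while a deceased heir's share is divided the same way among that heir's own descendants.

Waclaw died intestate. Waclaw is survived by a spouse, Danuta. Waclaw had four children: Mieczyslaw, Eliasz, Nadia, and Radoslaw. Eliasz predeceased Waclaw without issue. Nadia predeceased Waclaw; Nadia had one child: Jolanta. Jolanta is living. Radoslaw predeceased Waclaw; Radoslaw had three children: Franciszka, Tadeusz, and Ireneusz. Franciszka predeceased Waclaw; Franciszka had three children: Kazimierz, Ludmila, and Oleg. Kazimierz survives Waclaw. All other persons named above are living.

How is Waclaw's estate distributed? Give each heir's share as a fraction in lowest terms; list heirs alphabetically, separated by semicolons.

Danuta, as surviving spouse, takes 3/5.
The remaining 2/5 passes to Waclaw's descendants per stirpes.
Eliasz left no surviving issue, so that branch lapses and is disregarded.
The 2/5 is divided into 3 equal shares of 2/15 among Mieczyslaw, Nadia, Radoslaw.
Mieczyslaw is living and takes 2/15.
Nadia predeceased; the 2/15 allotted to Nadia's branch passes to Nadia's issue by representation.
Jolanta is the sole taker at this level and receives the full 2/15.
Radoslaw predeceased; the 2/15 allotted to Radoslaw's branch passes to Radoslaw's issue by representation.
The 2/15 is divided into 3 equal shares of 2/45 among Franciszka, Tadeusz, Ireneusz.
Franciszka predeceased; the 2/45 allotted to Franciszka's branch passes to Franciszka's issue by representation.
The 2/45 is divided into 3 equal shares of 2/135 among Kazimierz, Ludmila, Oleg.
Kazimierz is living and takes 2/135.
Ludmila is living and takes 2/135.
Oleg is living and takes 2/135.
Tadeusz is living and takes 2/45.
Ireneusz is living and takes 2/45.

Danuta 3/5; Ireneusz 2/45; Jolanta 2/15; Kazimierz 2/135; Ludmila 2/135; Mieczyslaw 2/15; Oleg 2/135; Tadeusz 2/45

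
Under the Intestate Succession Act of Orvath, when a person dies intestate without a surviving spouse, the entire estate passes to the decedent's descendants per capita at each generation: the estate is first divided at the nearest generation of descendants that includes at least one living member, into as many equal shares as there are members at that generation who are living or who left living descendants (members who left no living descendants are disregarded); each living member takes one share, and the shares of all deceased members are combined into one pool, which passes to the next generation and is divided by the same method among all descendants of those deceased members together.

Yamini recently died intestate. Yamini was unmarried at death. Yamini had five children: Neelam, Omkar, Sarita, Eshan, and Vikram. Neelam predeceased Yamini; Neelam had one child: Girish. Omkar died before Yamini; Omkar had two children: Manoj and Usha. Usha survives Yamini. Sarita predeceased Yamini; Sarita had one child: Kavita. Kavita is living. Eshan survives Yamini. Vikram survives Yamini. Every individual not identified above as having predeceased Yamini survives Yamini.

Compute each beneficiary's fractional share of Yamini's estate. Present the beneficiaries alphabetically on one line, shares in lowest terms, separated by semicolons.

Eshan 1/5; Girish 3/20; Kavita 3/20; Manoj 3/20; Usha 3/20; Vikram 1/5

There is no surviving spouse, so the entire estate passes to Yamini's descendants per capita at each generation.
At generation 1 (Neelam, Omkar, Sarita, Eshan, Vikram) there are 5 shares of (1)/5 = 1/5 each.
Living: Eshan and Vikram — each takes 1/5.
Deceased: Neelam, Omkar, and Sarita. Their combined 3/5 is pooled and carried to generation 2.
At generation 2 (Girish, Manoj, Usha, Kavita) there are 4 shares of (3/5)/4 = 3/20 each.
Living: Girish, Manoj, Usha, and Kavita — each takes 3/20.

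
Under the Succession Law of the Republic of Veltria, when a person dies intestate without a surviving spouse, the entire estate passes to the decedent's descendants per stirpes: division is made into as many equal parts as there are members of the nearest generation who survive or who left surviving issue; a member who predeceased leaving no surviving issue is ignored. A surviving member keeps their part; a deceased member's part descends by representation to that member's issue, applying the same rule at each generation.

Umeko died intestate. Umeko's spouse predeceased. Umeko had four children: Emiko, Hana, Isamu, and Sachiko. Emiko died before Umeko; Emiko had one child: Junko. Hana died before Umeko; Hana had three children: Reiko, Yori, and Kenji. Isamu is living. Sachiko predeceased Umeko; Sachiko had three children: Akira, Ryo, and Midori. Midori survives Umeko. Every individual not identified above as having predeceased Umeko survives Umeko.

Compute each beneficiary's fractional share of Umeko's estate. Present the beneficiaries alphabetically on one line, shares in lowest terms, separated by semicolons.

Akira 1/12; Isamu 1/4; Junko 1/4; Kenji 1/12; Midori 1/12; Reiko 1/12; Ryo 1/12; Yori 1/12

There is no surviving spouse, so the entire estate passes to Umeko's descendants per stirpes.
The estate is divided into 4 equal shares of 1/4 among Emiko, Hana, Isamu, Sachiko.
Emiko predeceased; the 1/4 allotted to Emiko's branch passes to Emiko's issue by representation.
Junko is the sole taker at this level and receives the full 1/4.
Hana predeceased; the 1/4 allotted to Hana's branch passes to Hana's issue by representation.
The 1/4 is divided into 3 equal shares of 1/12 among Reiko, Yori, Kenji.
Reiko is living and takes 1/12.
Yori is living and takes 1/12.
Kenji is living and takes 1/12.
Isamu is living and takes 1/4.
Sachiko predeceased; the 1/4 allotted to Sachiko's branch passes to Sachiko's issue by representation.
The 1/4 is divided into 3 equal shares of 1/12 among Akira, Ryo, Midori.
Akira is living and takes 1/12.
Ryo is living and takes 1/12.
Midori is living and takes 1/12.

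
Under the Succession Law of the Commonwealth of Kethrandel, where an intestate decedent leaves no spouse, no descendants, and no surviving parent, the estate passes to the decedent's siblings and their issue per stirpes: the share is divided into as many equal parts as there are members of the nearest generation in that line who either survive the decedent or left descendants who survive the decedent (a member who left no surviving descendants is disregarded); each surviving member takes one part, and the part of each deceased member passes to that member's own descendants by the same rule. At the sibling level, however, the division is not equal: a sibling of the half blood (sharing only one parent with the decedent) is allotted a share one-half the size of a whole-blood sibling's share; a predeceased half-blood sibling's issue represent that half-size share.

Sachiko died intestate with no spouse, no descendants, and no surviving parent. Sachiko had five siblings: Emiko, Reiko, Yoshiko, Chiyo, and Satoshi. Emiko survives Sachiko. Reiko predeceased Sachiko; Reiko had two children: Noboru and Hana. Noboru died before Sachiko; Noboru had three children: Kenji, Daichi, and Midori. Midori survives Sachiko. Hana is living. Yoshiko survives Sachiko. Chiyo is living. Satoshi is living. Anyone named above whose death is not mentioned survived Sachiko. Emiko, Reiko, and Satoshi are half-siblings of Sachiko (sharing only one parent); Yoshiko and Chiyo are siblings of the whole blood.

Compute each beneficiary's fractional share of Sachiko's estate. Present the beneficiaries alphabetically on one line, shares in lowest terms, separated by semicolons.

No spouse, descendants, or parent survives, so the estate passes to Sachiko's siblings per stirpes.
Half-blood siblings count for one-half the weight of whole-blood siblings at the initial division.
Dividing 1 in proportion to weights (total weight 7/2): Emiko (weight 1/2) → 1/7; Reiko (weight 1/2) → 1/7; Yoshiko (weight 1) → 2/7; Chiyo (weight 1) → 2/7; Satoshi (weight 1/2) → 1/7.
Emiko is living and takes 1/7.
Reiko predeceased; the 1/7 allotted to Reiko's branch passes to Reiko's issue by representation.
The 1/7 is divided into 2 equal shares of 1/14 among Noboru, Hana.
Noboru predeceased; the 1/14 allotted to Noboru's branch passes to Noboru's issue by representation.
The 1/14 is divided into 3 equal shares of 1/42 among Kenji, Daichi, Midori.
Kenji is living and takes 1/42.
Daichi is living and takes 1/42.
Midori is living and takes 1/42.
Hana is living and takes 1/14.
Yoshiko is living and takes 2/7.
Chiyo is living and takes 2/7.
Satoshi is living and takes 1/7.

Chiyo 2/7; Daichi 1/42; Emiko 1/7; Hana 1/14; Kenji 1/42; Midori 1/42; Satoshi 1/7; Yoshiko 2/7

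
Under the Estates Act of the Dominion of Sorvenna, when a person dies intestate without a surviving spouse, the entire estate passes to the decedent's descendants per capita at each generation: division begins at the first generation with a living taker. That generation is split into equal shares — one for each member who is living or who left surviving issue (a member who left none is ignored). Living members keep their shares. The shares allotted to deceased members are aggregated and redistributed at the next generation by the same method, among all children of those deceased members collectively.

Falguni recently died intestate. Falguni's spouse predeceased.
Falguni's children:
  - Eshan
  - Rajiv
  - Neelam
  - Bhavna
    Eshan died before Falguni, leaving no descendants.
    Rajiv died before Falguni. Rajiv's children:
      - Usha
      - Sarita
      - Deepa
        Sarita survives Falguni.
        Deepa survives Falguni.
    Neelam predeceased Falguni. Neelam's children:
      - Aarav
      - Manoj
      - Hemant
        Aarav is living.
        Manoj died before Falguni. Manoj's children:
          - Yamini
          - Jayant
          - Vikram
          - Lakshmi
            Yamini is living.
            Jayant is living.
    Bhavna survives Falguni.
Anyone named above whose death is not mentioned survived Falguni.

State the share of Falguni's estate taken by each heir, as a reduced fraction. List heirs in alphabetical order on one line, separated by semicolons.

There is no surviving spouse, so the entire estate passes to Falguni's descendants per capita at each generation.
At generation 1 (Rajiv, Neelam, Bhavna) there are 3 shares of (1)/3 = 1/3 each.
Living: Bhavna — each takes 1/3.
Deceased: Rajiv and Neelam. Their combined 2/3 is pooled and carried to generation 2.
At generation 2 (Usha, Sarita, Deepa, Aarav, Manoj, Hemant) there are 6 shares of (2/3)/6 = 1/9 each.
Living: Usha, Sarita, Deepa, Aarav, and Hemant — each takes 1/9.
Deceased: Manoj. That 1/9 share is carried to generation 3.
At generation 3 (Yamini, Jayant, Vikram, Lakshmi) there are 4 shares of (1/9)/4 = 1/36 each.
Living: Yamini, Jayant, Vikram, and Lakshmi — each takes 1/36.

Aarav 1/9; Bhavna 1/3; Deepa 1/9; Hemant 1/9; Jayant 1/36; Lakshmi 1/36; Sarita 1/9; Usha 1/9; Vikram 1/36; Yamini 1/36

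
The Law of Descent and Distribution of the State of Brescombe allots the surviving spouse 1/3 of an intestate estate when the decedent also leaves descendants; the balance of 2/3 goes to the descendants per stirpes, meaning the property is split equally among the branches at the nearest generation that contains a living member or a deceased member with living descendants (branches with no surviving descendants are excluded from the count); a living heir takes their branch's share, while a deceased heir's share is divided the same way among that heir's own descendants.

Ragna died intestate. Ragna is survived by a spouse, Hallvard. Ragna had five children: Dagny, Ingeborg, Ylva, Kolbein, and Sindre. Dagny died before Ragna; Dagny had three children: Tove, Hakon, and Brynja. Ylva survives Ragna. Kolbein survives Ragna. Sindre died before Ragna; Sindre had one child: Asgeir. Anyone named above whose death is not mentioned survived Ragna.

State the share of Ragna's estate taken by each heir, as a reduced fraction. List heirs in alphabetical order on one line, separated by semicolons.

Asgeir 2/15; Brynja 2/45; Hakon 2/45; Hallvard 1/3; Ingeborg 2/15; Kolbein 2/15; Tove 2/45; Ylva 2/15

Hallvard, as surviving spouse, takes 1/3.
The remaining 2/3 passes to Ragna's descendants per stirpes.
The 2/3 is divided into 5 equal shares of 2/15 among Dagny, Ingeborg, Ylva, Kolbein, Sindre.
Dagny predeceased; the 2/15 allotted to Dagny's branch passes to Dagny's issue by representation.
The 2/15 is divided into 3 equal shares of 2/45 among Tove, Hakon, Brynja.
Tove is living and takes 2/45.
Hakon is living and takes 2/45.
Brynja is living and takes 2/45.
Ingeborg is living and takes 2/15.
Ylva is living and takes 2/15.
Kolbein is living and takes 2/15.
Sindre predeceased; the 2/15 allotted to Sindre's branch passes to Sindre's issue by representation.
Asgeir is the sole taker at this level and receives the full 2/15.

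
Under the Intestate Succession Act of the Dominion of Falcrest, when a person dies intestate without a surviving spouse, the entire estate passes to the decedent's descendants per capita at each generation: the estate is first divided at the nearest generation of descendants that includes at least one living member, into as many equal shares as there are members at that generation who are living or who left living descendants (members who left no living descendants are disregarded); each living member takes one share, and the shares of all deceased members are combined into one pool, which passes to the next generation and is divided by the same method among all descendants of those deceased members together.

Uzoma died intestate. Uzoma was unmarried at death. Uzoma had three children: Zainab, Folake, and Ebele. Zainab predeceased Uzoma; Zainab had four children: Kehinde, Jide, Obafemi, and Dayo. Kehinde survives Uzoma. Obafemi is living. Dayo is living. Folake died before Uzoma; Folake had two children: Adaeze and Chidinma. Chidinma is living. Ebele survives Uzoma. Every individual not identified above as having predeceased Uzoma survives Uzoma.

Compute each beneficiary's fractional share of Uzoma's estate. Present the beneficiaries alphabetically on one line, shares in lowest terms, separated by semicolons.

There is no surviving spouse, so the entire estate passes to Uzoma's descendants per capita at each generation.
At generation 1 (Zainab, Folake, Ebele) there are 3 shares of (1)/3 = 1/3 each.
Living: Ebele — each takes 1/3.
Deceased: Zainab and Folake. Their combined 2/3 is pooled and carried to generation 2.
At generation 2 (Kehinde, Jide, Obafemi, Dayo, Adaeze, Chidinma) there are 6 shares of (2/3)/6 = 1/9 each.
Living: Kehinde, Jide, Obafemi, Dayo, Adaeze, and Chidinma — each takes 1/9.

Adaeze 1/9; Chidinma 1/9; Dayo 1/9; Ebele 1/3; Jide 1/9; Kehinde 1/9; Obafemi 1/9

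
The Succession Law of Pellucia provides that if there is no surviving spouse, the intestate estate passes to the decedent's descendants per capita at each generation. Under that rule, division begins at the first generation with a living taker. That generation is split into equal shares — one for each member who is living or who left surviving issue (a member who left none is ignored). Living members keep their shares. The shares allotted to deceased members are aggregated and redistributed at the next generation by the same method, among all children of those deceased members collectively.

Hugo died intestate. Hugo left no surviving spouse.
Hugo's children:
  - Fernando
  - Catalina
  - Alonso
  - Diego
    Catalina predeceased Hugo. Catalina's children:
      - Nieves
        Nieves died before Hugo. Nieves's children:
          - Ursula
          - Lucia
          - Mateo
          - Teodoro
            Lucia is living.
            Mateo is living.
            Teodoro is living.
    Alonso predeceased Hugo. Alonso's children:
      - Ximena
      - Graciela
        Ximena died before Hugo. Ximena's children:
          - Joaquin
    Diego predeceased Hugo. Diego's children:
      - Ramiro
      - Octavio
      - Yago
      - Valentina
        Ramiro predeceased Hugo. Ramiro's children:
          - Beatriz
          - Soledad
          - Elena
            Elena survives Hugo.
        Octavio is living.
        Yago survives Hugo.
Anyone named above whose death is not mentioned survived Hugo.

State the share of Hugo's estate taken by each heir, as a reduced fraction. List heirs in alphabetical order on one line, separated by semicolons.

Beatriz 9/224; Elena 9/224; Fernando 1/4; Graciela 3/28; Joaquin 9/224; Lucia 9/224; Mateo 9/224; Octavio 3/28; Soledad 9/224; Teodoro 9/224; Ursula 9/224; Valentina 3/28; Yago 3/28

There is no surviving spouse, so the entire estate passes to Hugo's descendants per capita at each generation.
At generation 1 (Fernando, Catalina, Alonso, Diego) there are 4 shares of (1)/4 = 1/4 each.
Living: Fernando — each takes 1/4.
Deceased: Catalina, Alonso, and Diego. Their combined 3/4 is pooled and carried to generation 2.
At generation 2 (Nieves, Ximena, Graciela, Ramiro, Octavio, Yago, Valentina) there are 7 shares of (3/4)/7 = 3/28 each.
Living: Graciela, Octavio, Yago, and Valentina — each takes 3/28.
Deceased: Nieves, Ximena, and Ramiro. Their combined 9/28 is pooled and carried to generation 3.
At generation 3 (Ursula, Lucia, Mateo, Teodoro, Joaquin, Beatriz, Soledad, Elena) there are 8 shares of (9/28)/8 = 9/224 each.
Living: Ursula, Lucia, Mateo, Teodoro, Joaquin, Beatriz, Soledad, and Elena — each takes 9/224.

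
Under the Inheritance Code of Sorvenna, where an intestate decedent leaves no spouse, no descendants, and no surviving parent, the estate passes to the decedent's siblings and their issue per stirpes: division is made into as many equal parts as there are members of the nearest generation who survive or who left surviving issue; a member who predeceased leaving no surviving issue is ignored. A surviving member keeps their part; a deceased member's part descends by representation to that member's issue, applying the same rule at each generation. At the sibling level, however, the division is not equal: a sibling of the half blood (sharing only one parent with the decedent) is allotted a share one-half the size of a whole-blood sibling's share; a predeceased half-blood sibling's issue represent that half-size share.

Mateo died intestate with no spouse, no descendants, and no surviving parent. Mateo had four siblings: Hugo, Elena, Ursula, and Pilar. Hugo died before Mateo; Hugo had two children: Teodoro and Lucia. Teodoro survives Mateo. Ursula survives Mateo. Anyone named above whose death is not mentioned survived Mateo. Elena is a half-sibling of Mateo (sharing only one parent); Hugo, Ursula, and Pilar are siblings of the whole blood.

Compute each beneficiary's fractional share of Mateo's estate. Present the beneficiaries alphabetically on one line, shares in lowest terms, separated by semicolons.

Elena 1/7; Lucia 1/7; Pilar 2/7; Teodoro 1/7; Ursula 2/7

No spouse, descendants, or parent survives, so the estate passes to Mateo's siblings per stirpes.
Half-blood siblings count for one-half the weight of whole-blood siblings at the initial division.
Dividing 1 in proportion to weights (total weight 7/2): Hugo (weight 1) → 2/7; Elena (weight 1/2) → 1/7; Ursula (weight 1) → 2/7; Pilar (weight 1) → 2/7.
Hugo predeceased; the 2/7 allotted to Hugo's branch passes to Hugo's issue by representation.
The 2/7 is divided into 2 equal shares of 1/7 among Teodoro, Lucia.
Teodoro is living and takes 1/7.
Lucia is living and takes 1/7.
Elena is living and takes 1/7.
Ursula is living and takes 2/7.
Pilar is living and takes 2/7.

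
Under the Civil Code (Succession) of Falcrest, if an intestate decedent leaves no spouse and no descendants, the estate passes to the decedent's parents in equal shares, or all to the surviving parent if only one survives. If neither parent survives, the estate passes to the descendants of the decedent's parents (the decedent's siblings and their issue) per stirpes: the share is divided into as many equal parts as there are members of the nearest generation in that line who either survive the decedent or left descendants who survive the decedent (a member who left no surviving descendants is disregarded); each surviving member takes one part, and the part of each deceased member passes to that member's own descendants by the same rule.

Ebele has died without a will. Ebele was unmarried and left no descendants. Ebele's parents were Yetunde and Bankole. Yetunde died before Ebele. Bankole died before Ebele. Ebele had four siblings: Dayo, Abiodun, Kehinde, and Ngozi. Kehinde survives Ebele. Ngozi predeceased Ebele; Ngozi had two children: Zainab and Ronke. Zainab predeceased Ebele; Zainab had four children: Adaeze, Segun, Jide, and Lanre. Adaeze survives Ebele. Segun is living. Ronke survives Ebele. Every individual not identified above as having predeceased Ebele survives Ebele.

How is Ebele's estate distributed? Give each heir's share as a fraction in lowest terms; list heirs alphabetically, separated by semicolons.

Neither parent survives and there are no descendants, so the estate passes to Ebele's siblings and their issue per stirpes.
The estate is divided into 4 equal shares of 1/4 among Dayo, Abiodun, Kehinde, Ngozi.
Dayo is living and takes 1/4.
Abiodun is living and takes 1/4.
Kehinde is living and takes 1/4.
Ngozi predeceased; the 1/4 allotted to Ngozi's branch passes to Ngozi's issue by representation.
The 1/4 is divided into 2 equal shares of 1/8 among Zainab, Ronke.
Zainab predeceased; the 1/8 allotted to Zainab's branch passes to Zainab's issue by representation.
The 1/8 is divided into 4 equal shares of 1/32 among Adaeze, Segun, Jide, Lanre.
Adaeze is living and takes 1/32.
Segun is living and takes 1/32.
Jide is living and takes 1/32.
Lanre is living and takes 1/32.
Ronke is living and takes 1/8.

Abiodun 1/4; Adaeze 1/32; Dayo 1/4; Jide 1/32; Kehinde 1/4; Lanre 1/32; Ronke 1/8; Segun 1/32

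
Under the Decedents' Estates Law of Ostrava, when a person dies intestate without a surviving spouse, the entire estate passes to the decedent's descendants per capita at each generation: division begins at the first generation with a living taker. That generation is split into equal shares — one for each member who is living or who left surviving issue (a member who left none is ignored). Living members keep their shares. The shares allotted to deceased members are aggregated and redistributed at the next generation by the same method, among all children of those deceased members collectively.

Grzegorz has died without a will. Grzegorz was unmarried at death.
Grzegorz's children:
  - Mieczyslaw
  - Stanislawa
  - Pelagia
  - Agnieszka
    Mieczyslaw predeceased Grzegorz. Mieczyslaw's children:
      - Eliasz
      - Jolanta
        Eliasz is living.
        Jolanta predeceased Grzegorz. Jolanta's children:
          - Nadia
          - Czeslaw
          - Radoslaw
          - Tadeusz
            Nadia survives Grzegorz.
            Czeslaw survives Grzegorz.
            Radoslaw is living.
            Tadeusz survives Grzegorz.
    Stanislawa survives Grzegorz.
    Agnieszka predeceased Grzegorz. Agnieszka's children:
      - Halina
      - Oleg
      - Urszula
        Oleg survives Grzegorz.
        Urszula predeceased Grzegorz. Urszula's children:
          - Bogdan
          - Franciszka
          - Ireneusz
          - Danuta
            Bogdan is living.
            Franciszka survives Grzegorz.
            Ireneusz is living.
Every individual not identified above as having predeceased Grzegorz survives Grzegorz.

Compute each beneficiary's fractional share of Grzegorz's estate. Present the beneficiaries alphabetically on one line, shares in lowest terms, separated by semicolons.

Bogdan 1/40; Czeslaw 1/40; Danuta 1/40; Eliasz 1/10; Franciszka 1/40; Halina 1/10; Ireneusz 1/40; Nadia 1/40; Oleg 1/10; Pelagia 1/4; Radoslaw 1/40; Stanislawa 1/4; Tadeusz 1/40

There is no surviving spouse, so the entire estate passes to Grzegorz's descendants per capita at each generation.
At generation 1 (Mieczyslaw, Stanislawa, Pelagia, Agnieszka) there are 4 shares of (1)/4 = 1/4 each.
Living: Stanislawa and Pelagia — each takes 1/4.
Deceased: Mieczyslaw and Agnieszka. Their combined 1/2 is pooled and carried to generation 2.
At generation 2 (Eliasz, Jolanta, Halina, Oleg, Urszula) there are 5 shares of (1/2)/5 = 1/10 each.
Living: Eliasz, Halina, and Oleg — each takes 1/10.
Deceased: Jolanta and Urszula. Their combined 1/5 is pooled and carried to generation 3.
At generation 3 (Nadia, Czeslaw, Radoslaw, Tadeusz, Bogdan, Franciszka, Ireneusz, Danuta) there are 8 shares of (1/5)/8 = 1/40 each.
Living: Nadia, Czeslaw, Radoslaw, Tadeusz, Bogdan, Franciszka, Ireneusz, and Danuta — each takes 1/40.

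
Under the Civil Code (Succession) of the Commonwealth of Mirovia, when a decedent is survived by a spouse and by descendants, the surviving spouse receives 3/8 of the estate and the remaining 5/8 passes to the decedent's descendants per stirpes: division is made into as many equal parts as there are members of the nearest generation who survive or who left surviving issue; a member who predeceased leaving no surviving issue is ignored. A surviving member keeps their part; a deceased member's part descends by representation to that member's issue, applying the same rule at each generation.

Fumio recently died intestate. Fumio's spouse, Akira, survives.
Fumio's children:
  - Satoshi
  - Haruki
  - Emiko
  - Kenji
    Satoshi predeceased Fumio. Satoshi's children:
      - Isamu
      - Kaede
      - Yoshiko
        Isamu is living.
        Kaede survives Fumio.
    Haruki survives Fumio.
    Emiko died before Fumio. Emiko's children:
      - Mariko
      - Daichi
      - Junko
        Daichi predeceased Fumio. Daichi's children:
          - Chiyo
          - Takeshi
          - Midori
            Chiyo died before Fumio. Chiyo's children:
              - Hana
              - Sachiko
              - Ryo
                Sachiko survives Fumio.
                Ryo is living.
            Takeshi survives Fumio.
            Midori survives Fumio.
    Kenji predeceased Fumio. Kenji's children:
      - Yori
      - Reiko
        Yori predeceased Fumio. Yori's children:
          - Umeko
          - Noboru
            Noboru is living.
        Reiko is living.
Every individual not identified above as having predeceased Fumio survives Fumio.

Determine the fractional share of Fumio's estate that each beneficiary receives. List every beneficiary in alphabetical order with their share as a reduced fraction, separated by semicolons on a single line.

Akira, as surviving spouse, takes 3/8.
The remaining 5/8 passes to Fumio's descendants per stirpes.
The 5/8 is divided into 4 equal shares of 5/32 among Satoshi, Haruki, Emiko, Kenji.
Satoshi predeceased; the 5/32 allotted to Satoshi's branch passes to Satoshi's issue by representation.
The 5/32 is divided into 3 equal shares of 5/96 among Isamu, Kaede, Yoshiko.
Isamu is living and takes 5/96.
Kaede is living and takes 5/96.
Yoshiko is living and takes 5/96.
Haruki is living and takes 5/32.
Emiko predeceased; the 5/32 allotted to Emiko's branch passes to Emiko's issue by representation.
The 5/32 is divided into 3 equal shares of 5/96 among Mariko, Daichi, Junko.
Mariko is living and takes 5/96.
Daichi predeceased; the 5/96 allotted to Daichi's branch passes to Daichi's issue by representation.
The 5/96 is divided into 3 equal shares of 5/288 among Chiyo, Takeshi, Midori.
Chiyo predeceased; the 5/288 allotted to Chiyo's branch passes to Chiyo's issue by representation.
The 5/288 is divided into 3 equal shares of 5/864 among Hana, Sachiko, Ryo.
Hana is living and takes 5/864.
Sachiko is living and takes 5/864.
Ryo is living and takes 5/864.
Takeshi is living and takes 5/288.
Midori is living and takes 5/288.
Junko is living and takes 5/96.
Kenji predeceased; the 5/32 allotted to Kenji's branch passes to Kenji's issue by representation.
The 5/32 is divided into 2 equal shares of 5/64 among Yori, Reiko.
Yori predeceased; the 5/64 allotted to Yori's branch passes to Yori's issue by representation.
The 5/64 is divided into 2 equal shares of 5/128 among Umeko, Noboru.
Umeko is living and takes 5/128.
Noboru is living and takes 5/128.
Reiko is living and takes 5/64.

Akira 3/8; Hana 5/864; Haruki 5/32; Isamu 5/96; Junko 5/96; Kaede 5/96; Mariko 5/96; Midori 5/288; Noboru 5/128; Reiko 5/64; Ryo 5/864; Sachiko 5/864; Takeshi 5/288; Umeko 5/128; Yoshiko 5/96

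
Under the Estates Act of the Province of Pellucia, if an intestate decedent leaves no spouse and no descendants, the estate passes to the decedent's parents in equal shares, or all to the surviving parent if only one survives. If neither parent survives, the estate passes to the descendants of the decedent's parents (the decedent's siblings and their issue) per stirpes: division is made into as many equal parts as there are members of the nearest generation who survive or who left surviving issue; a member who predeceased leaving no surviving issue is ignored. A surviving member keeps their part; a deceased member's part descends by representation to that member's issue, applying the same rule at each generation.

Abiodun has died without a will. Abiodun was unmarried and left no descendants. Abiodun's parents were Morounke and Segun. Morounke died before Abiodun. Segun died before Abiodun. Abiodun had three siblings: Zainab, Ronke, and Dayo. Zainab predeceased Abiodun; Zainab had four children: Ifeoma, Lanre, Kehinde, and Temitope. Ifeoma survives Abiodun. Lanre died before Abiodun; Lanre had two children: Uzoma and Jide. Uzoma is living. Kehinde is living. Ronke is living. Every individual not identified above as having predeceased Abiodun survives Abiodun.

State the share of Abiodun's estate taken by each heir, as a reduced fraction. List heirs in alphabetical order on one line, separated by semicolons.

Dayo 1/3; Ifeoma 1/12; Jide 1/24; Kehinde 1/12; Ronke 1/3; Temitope 1/12; Uzoma 1/24

Neither parent survives and there are no descendants, so the estate passes to Abiodun's siblings and their issue per stirpes.
The estate is divided into 3 equal shares of 1/3 among Zainab, Ronke, Dayo.
Zainab predeceased; the 1/3 allotted to Zainab's branch passes to Zainab's issue by representation.
The 1/3 is divided into 4 equal shares of 1/12 among Ifeoma, Lanre, Kehinde, Temitope.
Ifeoma is living and takes 1/12.
Lanre predeceased; the 1/12 allotted to Lanre's branch passes to Lanre's issue by representation.
The 1/12 is divided into 2 equal shares of 1/24 among Uzoma, Jide.
Uzoma is living and takes 1/24.
Jide is living and takes 1/24.
Kehinde is living and takes 1/12.
Temitope is living and takes 1/12.
Ronke is living and takes 1/3.
Dayo is living and takes 1/3.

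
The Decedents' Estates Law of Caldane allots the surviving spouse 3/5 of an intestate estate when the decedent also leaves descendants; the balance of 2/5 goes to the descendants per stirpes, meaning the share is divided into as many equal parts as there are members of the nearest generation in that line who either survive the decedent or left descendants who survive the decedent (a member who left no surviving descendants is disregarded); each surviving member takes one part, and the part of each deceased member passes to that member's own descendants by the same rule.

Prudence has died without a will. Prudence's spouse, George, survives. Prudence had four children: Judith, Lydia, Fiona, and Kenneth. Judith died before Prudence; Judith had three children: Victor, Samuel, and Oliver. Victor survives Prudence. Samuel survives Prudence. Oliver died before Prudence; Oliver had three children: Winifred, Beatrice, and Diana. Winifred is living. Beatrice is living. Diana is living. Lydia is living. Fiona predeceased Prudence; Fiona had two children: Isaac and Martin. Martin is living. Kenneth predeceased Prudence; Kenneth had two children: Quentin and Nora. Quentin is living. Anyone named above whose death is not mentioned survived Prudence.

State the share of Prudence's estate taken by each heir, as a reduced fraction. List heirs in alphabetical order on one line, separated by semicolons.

George, as surviving spouse, takes 3/5.
The remaining 2/5 passes to Prudence's descendants per stirpes.
The 2/5 is divided into 4 equal shares of 1/10 among Judith, Lydia, Fiona, Kenneth.
Judith predeceased; the 1/10 allotted to Judith's branch passes to Judith's issue by representation.
The 1/10 is divided into 3 equal shares of 1/30 among Victor, Samuel, Oliver.
Victor is living and takes 1/30.
Samuel is living and takes 1/30.
Oliver predeceased; the 1/30 allotted to Oliver's branch passes to Oliver's issue by representation.
The 1/30 is divided into 3 equal shares of 1/90 among Winifred, Beatrice, Diana.
Winifred is living and takes 1/90.
Beatrice is living and takes 1/90.
Diana is living and takes 1/90.
Lydia is living and takes 1/10.
Fiona predeceased; the 1/10 allotted to Fiona's branch passes to Fiona's issue by representation.
The 1/10 is divided into 2 equal shares of 1/20 among Isaac, Martin.
Isaac is living and takes 1/20.
Martin is living and takes 1/20.
Kenneth predeceased; the 1/10 allotted to Kenneth's branch passes to Kenneth's issue by representation.
The 1/10 is divided into 2 equal shares of 1/20 among Quentin, Nora.
Quentin is living and takes 1/20.
Nora is living and takes 1/20.

Beatrice 1/90; Diana 1/90; George 3/5; Isaac 1/20; Lydia 1/10; Martin 1/20; Nora 1/20; Quentin 1/20; Samuel 1/30; Victor 1/30; Winifred 1/90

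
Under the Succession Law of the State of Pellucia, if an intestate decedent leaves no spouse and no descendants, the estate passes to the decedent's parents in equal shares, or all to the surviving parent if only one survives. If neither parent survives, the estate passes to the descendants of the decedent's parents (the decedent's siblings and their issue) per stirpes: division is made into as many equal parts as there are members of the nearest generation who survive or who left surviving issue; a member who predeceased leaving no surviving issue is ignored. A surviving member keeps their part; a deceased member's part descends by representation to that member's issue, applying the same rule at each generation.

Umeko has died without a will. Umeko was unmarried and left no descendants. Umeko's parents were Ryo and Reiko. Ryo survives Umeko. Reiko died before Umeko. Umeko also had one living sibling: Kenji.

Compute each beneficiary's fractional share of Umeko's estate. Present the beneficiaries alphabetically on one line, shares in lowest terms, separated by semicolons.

Only one parent, Ryo, survives, so Ryo takes the entire estate. The siblings take nothing because a surviving parent has priority.

Ryo 1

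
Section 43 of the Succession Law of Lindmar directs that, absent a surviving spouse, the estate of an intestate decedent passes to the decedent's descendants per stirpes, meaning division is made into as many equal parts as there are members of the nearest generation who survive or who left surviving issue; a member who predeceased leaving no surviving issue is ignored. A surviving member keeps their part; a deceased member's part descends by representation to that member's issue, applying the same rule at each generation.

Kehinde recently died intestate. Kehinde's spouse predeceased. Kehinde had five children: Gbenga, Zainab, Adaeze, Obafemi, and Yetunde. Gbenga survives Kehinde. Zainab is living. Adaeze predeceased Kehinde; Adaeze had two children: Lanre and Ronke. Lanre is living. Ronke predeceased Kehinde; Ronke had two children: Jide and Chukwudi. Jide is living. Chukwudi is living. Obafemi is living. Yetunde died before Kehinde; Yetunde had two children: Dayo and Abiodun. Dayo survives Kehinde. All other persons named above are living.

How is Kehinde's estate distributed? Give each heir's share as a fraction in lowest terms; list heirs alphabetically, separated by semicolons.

There is no surviving spouse, so the entire estate passes to Kehinde's descendants per stirpes.
The estate is divided into 5 equal shares of 1/5 among Gbenga, Zainab, Adaeze, Obafemi, Yetunde.
Gbenga is living and takes 1/5.
Zainab is living and takes 1/5.
Adaeze predeceased; the 1/5 allotted to Adaeze's branch passes to Adaeze's issue by representation.
The 1/5 is divided into 2 equal shares of 1/10 among Lanre, Ronke.
Lanre is living and takes 1/10.
Ronke predeceased; the 1/10 allotted to Ronke's branch passes to Ronke's issue by representation.
The 1/10 is divided into 2 equal shares of 1/20 among Jide, Chukwudi.
Jide is living and takes 1/20.
Chukwudi is living and takes 1/20.
Obafemi is living and takes 1/5.
Yetunde predeceased; the 1/5 allotted to Yetunde's branch passes to Yetunde's issue by representation.
The 1/5 is divided into 2 equal shares of 1/10 among Dayo, Abiodun.
Dayo is living and takes 1/10.
Abiodun is living and takes 1/10.

Abiodun 1/10; Chukwudi 1/20; Dayo 1/10; Gbenga 1/5; Jide 1/20; Lanre 1/10; Obafemi 1/5; Zainab 1/5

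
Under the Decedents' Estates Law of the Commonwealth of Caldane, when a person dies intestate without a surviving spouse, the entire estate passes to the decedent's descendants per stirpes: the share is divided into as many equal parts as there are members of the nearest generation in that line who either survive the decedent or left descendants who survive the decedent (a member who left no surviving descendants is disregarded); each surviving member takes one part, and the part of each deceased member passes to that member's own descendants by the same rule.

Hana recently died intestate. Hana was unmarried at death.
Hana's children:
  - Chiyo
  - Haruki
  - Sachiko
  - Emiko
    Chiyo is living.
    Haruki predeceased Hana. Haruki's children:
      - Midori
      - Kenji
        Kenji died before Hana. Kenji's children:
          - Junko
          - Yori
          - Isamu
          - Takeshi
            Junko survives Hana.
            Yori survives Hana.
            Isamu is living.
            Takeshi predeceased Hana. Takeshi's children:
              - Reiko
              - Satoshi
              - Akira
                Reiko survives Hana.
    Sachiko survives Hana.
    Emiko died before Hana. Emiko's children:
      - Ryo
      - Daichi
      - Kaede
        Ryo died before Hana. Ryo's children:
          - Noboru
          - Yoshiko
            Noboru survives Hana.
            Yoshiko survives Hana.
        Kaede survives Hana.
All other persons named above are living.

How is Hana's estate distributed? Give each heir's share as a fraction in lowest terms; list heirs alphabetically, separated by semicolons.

There is no surviving spouse, so the entire estate passes to Hana's descendants per stirpes.
The estate is divided into 4 equal shares of 1/4 among Chiyo, Haruki, Sachiko, Emiko.
Chiyo is living and takes 1/4.
Haruki predeceased; the 1/4 allotted to Haruki's branch passes to Haruki's issue by representation.
The 1/4 is divided into 2 equal shares of 1/8 among Midori, Kenji.
Midori is living and takes 1/8.
Kenji predeceased; the 1/8 allotted to Kenji's branch passes to Kenji's issue by representation.
The 1/8 is divided into 4 equal shares of 1/32 among Junko, Yori, Isamu, Takeshi.
Junko is living and takes 1/32.
Yori is living and takes 1/32.
Isamu is living and takes 1/32.
Takeshi predeceased; the 1/32 allotted to Takeshi's branch passes to Takeshi's issue by representation.
The 1/32 is divided into 3 equal shares of 1/96 among Reiko, Satoshi, Akira.
Reiko is living and takes 1/96.
Satoshi is living and takes 1/96.
Akira is living and takes 1/96.
Sachiko is living and takes 1/4.
Emiko predeceased; the 1/4 allotted to Emiko's branch passes to Emiko's issue by representation.
The 1/4 is divided into 3 equal shares of 1/12 among Ryo, Daichi, Kaede.
Ryo predeceased; the 1/12 allotted to Ryo's branch passes to Ryo's issue by representation.
The 1/12 is divided into 2 equal shares of 1/24 among Noboru, Yoshiko.
Noboru is living and takes 1/24.
Yoshiko is living and takes 1/24.
Daichi is living and takes 1/12.
Kaede is living and takes 1/12.

Akira 1/96; Chiyo 1/4; Daichi 1/12; Isamu 1/32; Junko 1/32; Kaede 1/12; Midori 1/8; Noboru 1/24; Reiko 1/96; Sachiko 1/4; Satoshi 1/96; Yori 1/32; Yoshiko 1/24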